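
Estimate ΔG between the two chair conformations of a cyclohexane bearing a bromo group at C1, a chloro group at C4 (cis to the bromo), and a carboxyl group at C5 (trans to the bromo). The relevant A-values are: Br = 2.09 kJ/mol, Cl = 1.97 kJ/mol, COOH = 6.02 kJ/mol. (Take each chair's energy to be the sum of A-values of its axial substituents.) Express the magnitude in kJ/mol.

Chair I (bromo axial, chloro equatorial, carboxyl equatorial): E = 2.09 kJ/mol.
Chair II (bromo equatorial, chloro axial, carboxyl axial): E = 7.99 kJ/mol.
ΔE = 7.99 − 2.09 = 5.90 kJ/mol; chair I is more stable.

5.90 kJ/mol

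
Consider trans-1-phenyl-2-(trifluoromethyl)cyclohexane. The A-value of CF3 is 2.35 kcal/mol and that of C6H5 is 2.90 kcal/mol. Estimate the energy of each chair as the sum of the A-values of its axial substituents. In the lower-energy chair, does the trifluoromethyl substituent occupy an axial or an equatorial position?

equatorial

C1 and C2 have opposite parity, so for the trans isomer the two substituents are e,e in one chair and a,a in the other.
Chair I (trifluoromethyl axial, phenyl axial): E = 5.25 kcal/mol.
Chair II (trifluoromethyl equatorial, phenyl equatorial): E = 0.00 kcal/mol.
Chair II is the more stable (lower-energy) conformer, and in that chair the trifluoromethyl group is equatorial.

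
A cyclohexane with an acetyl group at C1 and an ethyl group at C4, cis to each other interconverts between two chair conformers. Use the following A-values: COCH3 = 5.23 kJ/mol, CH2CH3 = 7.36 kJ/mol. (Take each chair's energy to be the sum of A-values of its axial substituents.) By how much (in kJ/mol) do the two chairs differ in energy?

C1 and C4 have opposite parity, so for the cis isomer the two substituents are one axial and one equatorial in each chair.
Chair I (acetyl axial, ethyl equatorial): E = 5.23 kJ/mol.
Chair II (acetyl equatorial, ethyl axial): E = 7.36 kJ/mol.
ΔE = 7.36 − 5.23 = 2.13 kJ/mol; chair I is more stable.

2.13 kJ/mol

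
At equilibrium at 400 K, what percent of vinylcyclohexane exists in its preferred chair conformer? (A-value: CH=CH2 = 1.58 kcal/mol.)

One chair has the vinyl group axial (E = 1.58 kcal/mol) and the other has it equatorial (E = 0).
ΔG = 1.58 kcal/mol between the two chairs.
K = exp(ΔG/RT) with R = 1.987×10⁻³ kcal mol⁻¹ K⁻¹ and T = 400 K gives K ≈ 7.3.
Fraction in the lower-energy chair = K/(K+1) = 88.0%.

88.0%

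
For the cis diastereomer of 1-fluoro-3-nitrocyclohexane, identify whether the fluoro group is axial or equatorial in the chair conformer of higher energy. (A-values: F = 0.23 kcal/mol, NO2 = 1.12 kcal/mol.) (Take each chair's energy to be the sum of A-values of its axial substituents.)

axial

C1 and C3 have the same parity, so for the cis isomer the two substituents are e,e in one chair and a,a in the other.
Chair I (fluoro axial, nitro axial): E = 1.35 kcal/mol.
Chair II (fluoro equatorial, nitro equatorial): E = 0.00 kcal/mol.
Chair I is the less stable (higher-energy) conformer, and in that chair the fluoro group is axial.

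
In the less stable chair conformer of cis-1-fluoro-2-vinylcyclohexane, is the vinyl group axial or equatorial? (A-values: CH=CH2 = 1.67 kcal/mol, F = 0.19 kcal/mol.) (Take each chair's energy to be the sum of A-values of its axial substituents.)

C1 and C2 have opposite parity, so for the cis isomer the two substituents are one axial and one equatorial in each chair.
Chair I (vinyl axial, fluoro equatorial): E = 1.67 kcal/mol.
Chair II (vinyl equatorial, fluoro axial): E = 0.19 kcal/mol.
Chair I is the less stable (higher-energy) conformer, and in that chair the vinyl group is axial.

axial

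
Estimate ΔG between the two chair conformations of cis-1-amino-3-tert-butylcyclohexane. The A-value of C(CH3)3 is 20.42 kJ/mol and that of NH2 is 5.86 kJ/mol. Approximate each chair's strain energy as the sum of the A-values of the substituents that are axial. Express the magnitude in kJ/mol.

C1 and C3 have the same parity, so for the cis isomer the two substituents are e,e in one chair and a,a in the other.
Chair I (tert-butyl axial, amino axial): E = 26.28 kJ/mol.
Chair II (tert-butyl equatorial, amino equatorial): E = 0.00 kJ/mol.
ΔE = 26.28 − 0.00 = 26.28 kJ/mol; chair II is more stable.

26.28 kJ/mol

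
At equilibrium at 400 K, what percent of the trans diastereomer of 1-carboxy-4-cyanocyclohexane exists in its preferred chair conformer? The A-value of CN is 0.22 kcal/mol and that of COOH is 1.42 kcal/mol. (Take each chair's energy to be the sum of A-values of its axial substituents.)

88.7%

C1 and C4 have opposite parity, so for the trans isomer the two substituents are e,e in one chair and a,a in the other.
Chair I (cyano axial, carboxyl axial): E = 1.64 kcal/mol; chair II (cyano equatorial, carboxyl equatorial): E = 0.00 kcal/mol.
ΔG = 1.64 kcal/mol between the two chairs.
K = exp(ΔG/RT) with R = 1.987×10⁻³ kcal mol⁻¹ K⁻¹ and T = 400 K gives K ≈ 7.87.
Fraction in the lower-energy chair = K/(K+1) = 88.7%.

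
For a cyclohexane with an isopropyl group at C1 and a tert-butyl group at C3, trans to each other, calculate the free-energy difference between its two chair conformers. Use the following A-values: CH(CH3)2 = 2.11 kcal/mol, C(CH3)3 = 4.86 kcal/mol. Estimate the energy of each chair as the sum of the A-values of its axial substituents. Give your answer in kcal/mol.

C1 and C3 have the same parity, so for the trans isomer the two substituents are one axial and one equatorial in each chair.
Chair I (isopropyl axial, tert-butyl equatorial): E = 2.11 kcal/mol.
Chair II (isopropyl equatorial, tert-butyl axial): E = 4.86 kcal/mol.
ΔE = 4.86 − 2.11 = 2.75 kcal/mol; chair I is more stable.

2.75 kcal/mol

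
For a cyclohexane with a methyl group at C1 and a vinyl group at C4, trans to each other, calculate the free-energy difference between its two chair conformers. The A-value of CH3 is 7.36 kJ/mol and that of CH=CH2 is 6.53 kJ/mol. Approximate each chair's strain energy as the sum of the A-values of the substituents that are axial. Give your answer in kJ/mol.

C1 and C4 have opposite parity, so for the trans isomer the two substituents are e,e in one chair and a,a in the other.
Chair I (methyl axial, vinyl axial): E = 13.89 kJ/mol.
Chair II (methyl equatorial, vinyl equatorial): E = 0.00 kJ/mol.
ΔE = 13.89 − 0.00 = 13.89 kJ/mol; chair II is more stable.

13.89 kJ/mol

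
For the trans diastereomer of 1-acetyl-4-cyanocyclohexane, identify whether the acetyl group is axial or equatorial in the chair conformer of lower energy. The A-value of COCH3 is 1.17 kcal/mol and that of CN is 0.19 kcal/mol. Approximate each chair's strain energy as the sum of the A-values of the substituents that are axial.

equatorial

C1 and C4 have opposite parity, so for the trans isomer the two substituents are e,e in one chair and a,a in the other.
Chair I (acetyl axial, cyano axial): E = 1.36 kcal/mol.
Chair II (acetyl equatorial, cyano equatorial): E = 0.00 kcal/mol.
Chair II is the more stable (lower-energy) conformer, and in that chair the acetyl group is equatorial.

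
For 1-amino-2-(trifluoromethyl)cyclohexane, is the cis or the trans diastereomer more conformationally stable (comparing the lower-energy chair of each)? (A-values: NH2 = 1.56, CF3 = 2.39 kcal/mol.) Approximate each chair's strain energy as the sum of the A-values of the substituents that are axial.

At 1,2 positions (parity opposite): cis → (a,e or e,a); trans → (e,e or a,a).
Best chair for cis: E = 1.56 kcal/mol; best chair for trans: E = 0.00 kcal/mol.
The trans isomer is lower by 1.56 kcal/mol.

trans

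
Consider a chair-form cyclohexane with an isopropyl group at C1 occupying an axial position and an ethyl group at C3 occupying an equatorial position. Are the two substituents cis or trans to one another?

trans

C1 and C3 have the same parity, so their axial bonds point in the same direction.
With same-parity carbons, two substituents on the same face are both axial or both equatorial; opposite faces give one of each.
Here the groups are axial/equatorial → opposite face → trans.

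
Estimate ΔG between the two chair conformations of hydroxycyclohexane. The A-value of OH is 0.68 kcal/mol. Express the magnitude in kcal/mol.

0.68 kcal/mol

A monosubstituted cyclohexane has one chair with the hydroxyl group axial (E = A = 0.68 kcal/mol) and one with it equatorial (E = 0).
ΔE = 0.68 − 0 = 0.68 kcal/mol.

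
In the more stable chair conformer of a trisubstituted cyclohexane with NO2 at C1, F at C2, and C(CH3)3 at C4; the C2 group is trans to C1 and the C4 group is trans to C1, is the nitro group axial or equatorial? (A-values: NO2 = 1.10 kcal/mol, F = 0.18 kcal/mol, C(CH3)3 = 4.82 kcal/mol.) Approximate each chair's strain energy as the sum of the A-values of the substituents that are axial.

equatorial

Chair I (nitro axial, fluoro axial, tert-butyl axial): E = 6.10 kcal/mol.
Chair II (nitro equatorial, fluoro equatorial, tert-butyl equatorial): E = 0.00 kcal/mol.
Chair II is the more stable (lower-energy) conformer, and in that chair the nitro group is equatorial.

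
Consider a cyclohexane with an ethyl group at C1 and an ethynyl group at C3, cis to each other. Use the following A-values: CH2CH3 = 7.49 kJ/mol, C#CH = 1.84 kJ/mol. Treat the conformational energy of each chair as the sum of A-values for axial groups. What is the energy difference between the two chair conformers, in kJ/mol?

9.33 kJ/mol

C1 and C3 have the same parity, so for the cis isomer the two substituents are e,e in one chair and a,a in the other.
Chair I (ethyl axial, ethynyl axial): E = 9.33 kJ/mol.
Chair II (ethyl equatorial, ethynyl equatorial): E = 0.00 kJ/mol.
ΔE = 9.33 − 0.00 = 9.33 kJ/mol; chair II is more stable.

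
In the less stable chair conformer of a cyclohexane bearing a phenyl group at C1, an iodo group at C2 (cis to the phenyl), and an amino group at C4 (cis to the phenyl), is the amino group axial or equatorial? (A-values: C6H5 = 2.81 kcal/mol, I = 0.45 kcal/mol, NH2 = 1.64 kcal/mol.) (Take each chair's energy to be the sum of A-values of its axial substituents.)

equatorial

Chair I (phenyl axial, iodo equatorial, amino equatorial): E = 2.81 kcal/mol.
Chair II (phenyl equatorial, iodo axial, amino axial): E = 2.09 kcal/mol.
Chair I is the less stable (higher-energy) conformer, and in that chair the amino group is equatorial.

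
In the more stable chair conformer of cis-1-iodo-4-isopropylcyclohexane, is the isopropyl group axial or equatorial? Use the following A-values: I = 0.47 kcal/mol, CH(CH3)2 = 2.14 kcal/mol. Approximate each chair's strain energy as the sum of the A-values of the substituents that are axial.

C1 and C4 have opposite parity, so for the cis isomer the two substituents are one axial and one equatorial in each chair.
Chair I (iodo axial, isopropyl equatorial): E = 0.47 kcal/mol.
Chair II (iodo equatorial, isopropyl axial): E = 2.14 kcal/mol.
Chair I is the more stable (lower-energy) conformer, and in that chair the isopropyl group is equatorial.

equatorial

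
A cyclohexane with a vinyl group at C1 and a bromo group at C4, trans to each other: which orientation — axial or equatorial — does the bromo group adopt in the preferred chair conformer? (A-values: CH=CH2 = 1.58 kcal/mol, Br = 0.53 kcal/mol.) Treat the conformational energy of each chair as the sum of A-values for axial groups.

equatorial

C1 and C4 have opposite parity, so for the trans isomer the two substituents are e,e in one chair and a,a in the other.
Chair I (vinyl axial, bromo axial): E = 2.11 kcal/mol.
Chair II (vinyl equatorial, bromo equatorial): E = 0.00 kcal/mol.
Chair II is the more stable (lower-energy) conformer, and in that chair the bromo group is equatorial.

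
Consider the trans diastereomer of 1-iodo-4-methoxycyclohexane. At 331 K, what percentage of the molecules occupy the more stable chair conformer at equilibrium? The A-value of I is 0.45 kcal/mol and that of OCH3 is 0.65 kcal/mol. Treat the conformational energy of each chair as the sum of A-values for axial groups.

C1 and C4 have opposite parity, so for the trans isomer the two substituents are e,e in one chair and a,a in the other.
Chair I (iodo axial, methoxy axial): E = 1.10 kcal/mol; chair II (iodo equatorial, methoxy equatorial): E = 0.00 kcal/mol.
ΔG = 1.10 kcal/mol between the two chairs.
K = exp(ΔG/RT) with R = 1.987×10⁻³ kcal mol⁻¹ K⁻¹ and T = 331 K gives K ≈ 5.33.
Fraction in the lower-energy chair = K/(K+1) = 84.2%.

84.2%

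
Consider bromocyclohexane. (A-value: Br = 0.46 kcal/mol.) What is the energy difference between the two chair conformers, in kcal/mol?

A monosubstituted cyclohexane has one chair with the bromo group axial (E = A = 0.46 kcal/mol) and one with it equatorial (E = 0).
ΔE = 0.46 − 0 = 0.46 kcal/mol.

0.46 kcal/mol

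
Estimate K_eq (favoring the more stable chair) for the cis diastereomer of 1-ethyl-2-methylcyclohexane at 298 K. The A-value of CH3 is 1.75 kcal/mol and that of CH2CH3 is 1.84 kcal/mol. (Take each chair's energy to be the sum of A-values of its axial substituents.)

C1 and C2 have opposite parity, so for the cis isomer the two substituents are one axial and one equatorial in each chair.
Chair I (methyl axial, ethyl equatorial): E = 1.75 kcal/mol; chair II (methyl equatorial, ethyl axial): E = 1.84 kcal/mol.
ΔG = 0.09 kcal/mol between the two chairs.
K = exp(ΔG/RT) with R = 1.987×10⁻³ kcal mol⁻¹ K⁻¹ and T = 298 K gives K ≈ 1.16.

K ≈ 1.16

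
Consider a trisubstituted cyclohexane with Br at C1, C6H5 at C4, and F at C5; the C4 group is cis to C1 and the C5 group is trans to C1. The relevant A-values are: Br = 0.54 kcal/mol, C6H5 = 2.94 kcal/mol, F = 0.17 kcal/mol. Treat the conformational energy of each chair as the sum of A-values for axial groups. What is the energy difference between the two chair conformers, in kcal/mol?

Chair I (bromo axial, phenyl equatorial, fluoro equatorial): E = 0.54 kcal/mol.
Chair II (bromo equatorial, phenyl axial, fluoro axial): E = 3.11 kcal/mol.
ΔE = 3.11 − 0.54 = 2.57 kcal/mol; chair I is more stable.

2.57 kcal/mol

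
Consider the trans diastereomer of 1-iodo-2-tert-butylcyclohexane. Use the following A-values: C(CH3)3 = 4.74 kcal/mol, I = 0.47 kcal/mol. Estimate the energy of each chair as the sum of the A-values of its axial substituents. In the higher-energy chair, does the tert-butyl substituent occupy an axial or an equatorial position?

C1 and C2 have opposite parity, so for the trans isomer the two substituents are e,e in one chair and a,a in the other.
Chair I (tert-butyl axial, iodo axial): E = 5.21 kcal/mol.
Chair II (tert-butyl equatorial, iodo equatorial): E = 0.00 kcal/mol.
Chair I is the less stable (higher-energy) conformer, and in that chair the tert-butyl group is axial.

axial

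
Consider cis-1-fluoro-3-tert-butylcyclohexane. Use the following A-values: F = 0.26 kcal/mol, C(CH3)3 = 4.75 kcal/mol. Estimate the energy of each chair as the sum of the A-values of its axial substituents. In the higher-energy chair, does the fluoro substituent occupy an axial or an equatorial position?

axial

C1 and C3 have the same parity, so for the cis isomer the two substituents are e,e in one chair and a,a in the other.
Chair I (fluoro axial, tert-butyl axial): E = 5.01 kcal/mol.
Chair II (fluoro equatorial, tert-butyl equatorial): E = 0.00 kcal/mol.
Chair I is the less stable (higher-energy) conformer, and in that chair the fluoro group is axial.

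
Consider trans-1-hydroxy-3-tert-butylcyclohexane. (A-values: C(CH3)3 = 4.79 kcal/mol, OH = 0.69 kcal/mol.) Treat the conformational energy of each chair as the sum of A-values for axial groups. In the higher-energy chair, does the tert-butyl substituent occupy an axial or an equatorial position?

C1 and C3 have the same parity, so for the trans isomer the two substituents are one axial and one equatorial in each chair.
Chair I (tert-butyl axial, hydroxyl equatorial): E = 4.79 kcal/mol.
Chair II (tert-butyl equatorial, hydroxyl axial): E = 0.69 kcal/mol.
Chair I is the less stable (higher-energy) conformer, and in that chair the tert-butyl group is axial.

axial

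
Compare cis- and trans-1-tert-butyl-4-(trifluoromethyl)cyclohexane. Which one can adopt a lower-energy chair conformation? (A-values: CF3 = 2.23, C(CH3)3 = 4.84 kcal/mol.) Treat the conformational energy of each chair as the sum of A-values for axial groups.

trans

At 1,4 positions (parity opposite): cis → (a,e or e,a); trans → (e,e or a,a).
Best chair for cis: E = 2.23 kcal/mol; best chair for trans: E = 0.00 kcal/mol.
The trans isomer is lower by 2.23 kcal/mol.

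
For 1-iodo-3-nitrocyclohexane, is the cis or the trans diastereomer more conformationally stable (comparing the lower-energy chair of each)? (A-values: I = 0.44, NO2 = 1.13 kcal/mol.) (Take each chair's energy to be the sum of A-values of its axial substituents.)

cis

At 1,3 positions (parity same): cis → (e,e or a,a); trans → (a,e or e,a).
Best chair for cis: E = 0.00 kcal/mol; best chair for trans: E = 0.44 kcal/mol.
The cis isomer is lower by 0.44 kcal/mol.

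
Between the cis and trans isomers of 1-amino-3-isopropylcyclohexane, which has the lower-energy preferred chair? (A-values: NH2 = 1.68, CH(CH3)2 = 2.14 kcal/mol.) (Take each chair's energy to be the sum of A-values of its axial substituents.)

At 1,3 positions (parity same): cis → (e,e or a,a); trans → (a,e or e,a).
Best chair for cis: E = 0.00 kcal/mol; best chair for trans: E = 1.68 kcal/mol.
The cis isomer is lower by 1.68 kcal/mol.

cis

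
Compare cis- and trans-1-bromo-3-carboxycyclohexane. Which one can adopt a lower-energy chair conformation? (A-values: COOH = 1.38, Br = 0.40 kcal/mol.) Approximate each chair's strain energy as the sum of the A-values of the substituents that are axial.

At 1,3 positions (parity same): cis → (e,e or a,a); trans → (a,e or e,a).
Best chair for cis: E = 0.00 kcal/mol; best chair for trans: E = 0.40 kcal/mol.
The cis isomer is lower by 0.40 kcal/mol.

cis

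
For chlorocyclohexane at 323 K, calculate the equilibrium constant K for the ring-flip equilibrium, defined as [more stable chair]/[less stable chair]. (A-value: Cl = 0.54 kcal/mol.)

One chair has the chloro group axial (E = 0.54 kcal/mol) and the other has it equatorial (E = 0).
ΔG = 0.54 kcal/mol between the two chairs.
K = exp(ΔG/RT) with R = 1.987×10⁻³ kcal mol⁻¹ K⁻¹ and T = 323 K gives K ≈ 2.32.

K ≈ 2.32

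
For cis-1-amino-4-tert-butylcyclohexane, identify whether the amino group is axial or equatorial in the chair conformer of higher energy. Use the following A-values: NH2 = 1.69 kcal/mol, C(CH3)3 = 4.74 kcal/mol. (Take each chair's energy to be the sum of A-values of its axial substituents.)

equatorial

C1 and C4 have opposite parity, so for the cis isomer the two substituents are one axial and one equatorial in each chair.
Chair I (amino axial, tert-butyl equatorial): E = 1.69 kcal/mol.
Chair II (amino equatorial, tert-butyl axial): E = 4.74 kcal/mol.
Chair II is the less stable (higher-energy) conformer, and in that chair the amino group is equatorial.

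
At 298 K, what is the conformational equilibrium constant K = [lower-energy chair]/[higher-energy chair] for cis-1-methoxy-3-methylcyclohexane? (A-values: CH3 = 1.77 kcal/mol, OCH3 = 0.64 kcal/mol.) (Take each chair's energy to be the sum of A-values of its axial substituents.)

K ≈ 58.6

C1 and C3 have the same parity, so for the cis isomer the two substituents are e,e in one chair and a,a in the other.
Chair I (methyl axial, methoxy axial): E = 2.41 kcal/mol; chair II (methyl equatorial, methoxy equatorial): E = 0.00 kcal/mol.
ΔG = 2.41 kcal/mol between the two chairs.
K = exp(ΔG/RT) with R = 1.987×10⁻³ kcal mol⁻¹ K⁻¹ and T = 298 K gives K ≈ 58.6.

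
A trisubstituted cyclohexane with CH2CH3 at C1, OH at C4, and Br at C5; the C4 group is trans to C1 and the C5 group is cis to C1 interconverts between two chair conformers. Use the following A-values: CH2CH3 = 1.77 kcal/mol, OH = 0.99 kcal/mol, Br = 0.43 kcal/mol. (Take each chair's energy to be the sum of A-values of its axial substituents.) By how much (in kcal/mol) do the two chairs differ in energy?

3.19 kcal/mol

Chair I (ethyl axial, hydroxyl axial, bromo axial): E = 3.19 kcal/mol.
Chair II (ethyl equatorial, hydroxyl equatorial, bromo equatorial): E = 0.00 kcal/mol.
ΔE = 3.19 − 0.00 = 3.19 kcal/mol; chair II is more stable.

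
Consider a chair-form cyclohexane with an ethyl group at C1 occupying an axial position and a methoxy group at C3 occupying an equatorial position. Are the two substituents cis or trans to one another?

trans

C1 and C3 have the same parity, so their axial bonds point in the same direction.
With same-parity carbons, two substituents on the same face are both axial or both equatorial; opposite faces give one of each.
Here the groups are axial/equatorial → opposite face → trans.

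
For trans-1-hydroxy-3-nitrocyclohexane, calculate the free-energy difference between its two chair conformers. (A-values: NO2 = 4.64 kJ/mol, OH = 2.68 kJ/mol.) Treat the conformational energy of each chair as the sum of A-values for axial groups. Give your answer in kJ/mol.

C1 and C3 have the same parity, so for the trans isomer the two substituents are one axial and one equatorial in each chair.
Chair I (nitro axial, hydroxyl equatorial): E = 4.64 kJ/mol.
Chair II (nitro equatorial, hydroxyl axial): E = 2.68 kJ/mol.
ΔE = 4.64 − 2.68 = 1.96 kJ/mol; chair II is more stable.

1.96 kJ/mol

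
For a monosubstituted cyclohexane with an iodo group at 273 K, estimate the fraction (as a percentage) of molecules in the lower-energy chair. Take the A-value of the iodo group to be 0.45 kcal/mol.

One chair has the iodo group axial (E = 0.45 kcal/mol) and the other has it equatorial (E = 0).
ΔG = 0.45 kcal/mol between the two chairs.
K = exp(ΔG/RT) with R = 1.987×10⁻³ kcal mol⁻¹ K⁻¹ and T = 273 K gives K ≈ 2.29.
Fraction in the lower-energy chair = K/(K+1) = 69.6%.

69.6%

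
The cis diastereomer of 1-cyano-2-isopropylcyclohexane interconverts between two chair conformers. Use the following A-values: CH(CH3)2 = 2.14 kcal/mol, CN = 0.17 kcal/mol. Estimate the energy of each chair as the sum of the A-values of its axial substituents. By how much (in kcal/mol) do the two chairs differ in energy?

1.97 kcal/mol

C1 and C2 have opposite parity, so for the cis isomer the two substituents are one axial and one equatorial in each chair.
Chair I (isopropyl axial, cyano equatorial): E = 2.14 kcal/mol.
Chair II (isopropyl equatorial, cyano axial): E = 0.17 kcal/mol.
ΔE = 2.14 − 0.17 = 1.97 kcal/mol; chair II is more stable.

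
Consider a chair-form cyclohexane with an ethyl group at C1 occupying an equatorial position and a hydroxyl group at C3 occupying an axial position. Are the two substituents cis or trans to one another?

trans

C1 and C3 have the same parity, so their axial bonds point in the same direction.
With same-parity carbons, two substituents on the same face are both axial or both equatorial; opposite faces give one of each.
Here the groups are equatorial/axial → opposite face → trans.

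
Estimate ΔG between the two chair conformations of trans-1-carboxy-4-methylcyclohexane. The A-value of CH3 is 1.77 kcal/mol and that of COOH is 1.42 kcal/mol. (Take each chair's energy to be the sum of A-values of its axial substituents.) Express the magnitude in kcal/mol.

C1 and C4 have opposite parity, so for the trans isomer the two substituents are e,e in one chair and a,a in the other.
Chair I (methyl axial, carboxyl axial): E = 3.19 kcal/mol.
Chair II (methyl equatorial, carboxyl equatorial): E = 0.00 kcal/mol.
ΔE = 3.19 − 0.00 = 3.19 kcal/mol; chair II is more stable.

3.19 kcal/mol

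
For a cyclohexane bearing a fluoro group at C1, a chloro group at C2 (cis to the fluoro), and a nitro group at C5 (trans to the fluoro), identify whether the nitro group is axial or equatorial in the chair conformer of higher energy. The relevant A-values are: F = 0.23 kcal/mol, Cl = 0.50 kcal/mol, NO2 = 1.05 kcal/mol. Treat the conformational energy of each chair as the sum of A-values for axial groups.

Chair I (fluoro axial, chloro equatorial, nitro equatorial): E = 0.23 kcal/mol.
Chair II (fluoro equatorial, chloro axial, nitro axial): E = 1.55 kcal/mol.
Chair II is the less stable (higher-energy) conformer, and in that chair the nitro group is axial.

axial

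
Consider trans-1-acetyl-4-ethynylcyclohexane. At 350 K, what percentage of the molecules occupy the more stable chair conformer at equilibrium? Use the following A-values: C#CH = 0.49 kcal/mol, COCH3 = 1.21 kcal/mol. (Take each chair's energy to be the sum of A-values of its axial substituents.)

92.0%

C1 and C4 have opposite parity, so for the trans isomer the two substituents are e,e in one chair and a,a in the other.
Chair I (ethynyl axial, acetyl axial): E = 1.70 kcal/mol; chair II (ethynyl equatorial, acetyl equatorial): E = 0.00 kcal/mol.
ΔG = 1.70 kcal/mol between the two chairs.
K = exp(ΔG/RT) with R = 1.987×10⁻³ kcal mol⁻¹ K⁻¹ and T = 350 K gives K ≈ 11.5.
Fraction in the lower-energy chair = K/(K+1) = 92.0%.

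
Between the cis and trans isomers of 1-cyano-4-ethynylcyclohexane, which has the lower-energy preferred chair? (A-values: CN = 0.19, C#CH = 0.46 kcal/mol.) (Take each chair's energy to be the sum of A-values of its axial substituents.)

At 1,4 positions (parity opposite): cis → (a,e or e,a); trans → (e,e or a,a).
Best chair for cis: E = 0.19 kcal/mol; best chair for trans: E = 0.00 kcal/mol.
The trans isomer is lower by 0.19 kcal/mol.

trans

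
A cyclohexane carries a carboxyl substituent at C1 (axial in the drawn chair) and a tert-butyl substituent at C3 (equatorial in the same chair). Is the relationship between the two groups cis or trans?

C1 and C3 have the same parity, so their axial bonds point in the same direction.
With same-parity carbons, two substituents on the same face are both axial or both equatorial; opposite faces give one of each.
Here the groups are axial/equatorial → opposite face → trans.

trans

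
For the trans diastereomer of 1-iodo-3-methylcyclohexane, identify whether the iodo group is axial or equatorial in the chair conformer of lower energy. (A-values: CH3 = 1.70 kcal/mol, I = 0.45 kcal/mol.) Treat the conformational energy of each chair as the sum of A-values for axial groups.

axial

C1 and C3 have the same parity, so for the trans isomer the two substituents are one axial and one equatorial in each chair.
Chair I (methyl axial, iodo equatorial): E = 1.70 kcal/mol.
Chair II (methyl equatorial, iodo axial): E = 0.45 kcal/mol.
Chair II is the more stable (lower-energy) conformer, and in that chair the iodo group is axial.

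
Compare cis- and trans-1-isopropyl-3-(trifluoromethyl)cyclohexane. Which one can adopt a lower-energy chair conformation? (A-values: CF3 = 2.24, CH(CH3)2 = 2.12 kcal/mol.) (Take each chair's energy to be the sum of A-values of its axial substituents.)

cis

At 1,3 positions (parity same): cis → (e,e or a,a); trans → (a,e or e,a).
Best chair for cis: E = 0.00 kcal/mol; best chair for trans: E = 2.12 kcal/mol.
The cis isomer is lower by 2.12 kcal/mol.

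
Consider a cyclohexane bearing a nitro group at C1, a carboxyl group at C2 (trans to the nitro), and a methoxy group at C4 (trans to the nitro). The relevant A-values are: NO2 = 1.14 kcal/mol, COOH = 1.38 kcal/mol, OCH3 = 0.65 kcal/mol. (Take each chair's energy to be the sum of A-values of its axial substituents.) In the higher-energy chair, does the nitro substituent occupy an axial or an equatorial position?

Chair I (nitro axial, carboxyl axial, methoxy axial): E = 3.17 kcal/mol.
Chair II (nitro equatorial, carboxyl equatorial, methoxy equatorial): E = 0.00 kcal/mol.
Chair I is the less stable (higher-energy) conformer, and in that chair the nitro group is axial.

axial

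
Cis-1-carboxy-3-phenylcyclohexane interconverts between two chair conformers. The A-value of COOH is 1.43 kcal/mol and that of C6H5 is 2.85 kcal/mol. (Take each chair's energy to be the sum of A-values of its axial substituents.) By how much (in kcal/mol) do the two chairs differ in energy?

C1 and C3 have the same parity, so for the cis isomer the two substituents are e,e in one chair and a,a in the other.
Chair I (carboxyl axial, phenyl axial): E = 4.28 kcal/mol.
Chair II (carboxyl equatorial, phenyl equatorial): E = 0.00 kcal/mol.
ΔE = 4.28 − 0.00 = 4.28 kcal/mol; chair II is more stable.

4.28 kcal/mol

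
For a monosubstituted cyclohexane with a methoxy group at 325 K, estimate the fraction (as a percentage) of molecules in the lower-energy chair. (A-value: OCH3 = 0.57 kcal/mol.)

70.7%

One chair has the methoxy group axial (E = 0.57 kcal/mol) and the other has it equatorial (E = 0).
ΔG = 0.57 kcal/mol between the two chairs.
K = exp(ΔG/RT) with R = 1.987×10⁻³ kcal mol⁻¹ K⁻¹ and T = 325 K gives K ≈ 2.42.
Fraction in the lower-energy chair = K/(K+1) = 70.7%.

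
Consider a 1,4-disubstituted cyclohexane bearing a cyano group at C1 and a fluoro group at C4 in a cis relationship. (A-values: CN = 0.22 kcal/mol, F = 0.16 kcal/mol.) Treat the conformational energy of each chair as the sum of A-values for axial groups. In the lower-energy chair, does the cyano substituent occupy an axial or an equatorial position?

C1 and C4 have opposite parity, so for the cis isomer the two substituents are one axial and one equatorial in each chair.
Chair I (cyano axial, fluoro equatorial): E = 0.22 kcal/mol.
Chair II (cyano equatorial, fluoro axial): E = 0.16 kcal/mol.
Chair II is the more stable (lower-energy) conformer, and in that chair the cyano group is equatorial.

equatorial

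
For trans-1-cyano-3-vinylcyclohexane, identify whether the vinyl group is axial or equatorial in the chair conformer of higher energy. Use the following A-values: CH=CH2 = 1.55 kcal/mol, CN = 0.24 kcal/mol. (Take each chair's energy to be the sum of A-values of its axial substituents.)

C1 and C3 have the same parity, so for the trans isomer the two substituents are one axial and one equatorial in each chair.
Chair I (vinyl axial, cyano equatorial): E = 1.55 kcal/mol.
Chair II (vinyl equatorial, cyano axial): E = 0.24 kcal/mol.
Chair I is the less stable (higher-energy) conformer, and in that chair the vinyl group is axial.

axial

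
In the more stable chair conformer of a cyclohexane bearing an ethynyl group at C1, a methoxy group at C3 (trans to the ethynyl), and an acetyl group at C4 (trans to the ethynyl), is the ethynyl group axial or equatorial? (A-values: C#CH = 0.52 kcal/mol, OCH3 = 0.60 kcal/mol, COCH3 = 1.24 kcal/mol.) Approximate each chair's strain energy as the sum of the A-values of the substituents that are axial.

equatorial

Chair I (ethynyl axial, methoxy equatorial, acetyl axial): E = 1.76 kcal/mol.
Chair II (ethynyl equatorial, methoxy axial, acetyl equatorial): E = 0.60 kcal/mol.
Chair II is the more stable (lower-energy) conformer, and in that chair the ethynyl group is equatorial.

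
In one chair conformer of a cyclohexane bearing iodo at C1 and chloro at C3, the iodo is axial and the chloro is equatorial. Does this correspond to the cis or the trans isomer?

trans

C1 and C3 have the same parity, so their axial bonds point in the same direction.
With same-parity carbons, two substituents on the same face are both axial or both equatorial; opposite faces give one of each.
Here the groups are axial/equatorial → opposite face → trans.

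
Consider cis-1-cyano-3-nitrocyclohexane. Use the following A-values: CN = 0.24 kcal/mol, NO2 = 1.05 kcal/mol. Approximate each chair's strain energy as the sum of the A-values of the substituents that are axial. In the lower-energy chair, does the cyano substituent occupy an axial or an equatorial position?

equatorial

C1 and C3 have the same parity, so for the cis isomer the two substituents are e,e in one chair and a,a in the other.
Chair I (cyano axial, nitro axial): E = 1.29 kcal/mol.
Chair II (cyano equatorial, nitro equatorial): E = 0.00 kcal/mol.
Chair II is the more stable (lower-energy) conformer, and in that chair the cyano group is equatorial.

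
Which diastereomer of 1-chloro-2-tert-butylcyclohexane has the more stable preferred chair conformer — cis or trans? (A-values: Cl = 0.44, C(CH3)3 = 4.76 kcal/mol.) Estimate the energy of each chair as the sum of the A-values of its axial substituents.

trans

At 1,2 positions (parity opposite): cis → (a,e or e,a); trans → (e,e or a,a).
Best chair for cis: E = 0.44 kcal/mol; best chair for trans: E = 0.00 kcal/mol.
The trans isomer is lower by 0.44 kcal/mol.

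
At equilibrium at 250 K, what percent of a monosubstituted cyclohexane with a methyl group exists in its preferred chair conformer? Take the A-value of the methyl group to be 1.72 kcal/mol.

One chair has the methyl group axial (E = 1.72 kcal/mol) and the other has it equatorial (E = 0).
ΔG = 1.72 kcal/mol between the two chairs.
K = exp(ΔG/RT) with R = 1.987×10⁻³ kcal mol⁻¹ K⁻¹ and T = 250 K gives K ≈ 31.9.
Fraction in the lower-energy chair = K/(K+1) = 97.0%.

97.0%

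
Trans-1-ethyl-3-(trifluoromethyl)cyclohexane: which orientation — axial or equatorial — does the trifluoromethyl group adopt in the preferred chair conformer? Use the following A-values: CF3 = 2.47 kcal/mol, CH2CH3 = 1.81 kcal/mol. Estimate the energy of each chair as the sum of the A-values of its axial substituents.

equatorial

C1 and C3 have the same parity, so for the trans isomer the two substituents are one axial and one equatorial in each chair.
Chair I (trifluoromethyl axial, ethyl equatorial): E = 2.47 kcal/mol.
Chair II (trifluoromethyl equatorial, ethyl axial): E = 1.81 kcal/mol.
Chair II is the more stable (lower-energy) conformer, and in that chair the trifluoromethyl group is equatorial.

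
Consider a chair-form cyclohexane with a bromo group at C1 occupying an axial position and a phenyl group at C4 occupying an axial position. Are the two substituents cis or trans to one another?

trans

C1 and C4 have opposite parity, so their axial bonds point in opposite directions.
With opposite-parity carbons, two substituents on the same face are one axial and one equatorial; opposite faces give both axial or both equatorial.
Here the groups are axial/axial → opposite face → trans.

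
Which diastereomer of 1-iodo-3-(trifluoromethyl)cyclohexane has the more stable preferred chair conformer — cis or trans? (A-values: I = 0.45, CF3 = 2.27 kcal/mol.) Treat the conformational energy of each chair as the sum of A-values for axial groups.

cis

At 1,3 positions (parity same): cis → (e,e or a,a); trans → (a,e or e,a).
Best chair for cis: E = 0.00 kcal/mol; best chair for trans: E = 0.45 kcal/mol.
The cis isomer is lower by 0.45 kcal/mol.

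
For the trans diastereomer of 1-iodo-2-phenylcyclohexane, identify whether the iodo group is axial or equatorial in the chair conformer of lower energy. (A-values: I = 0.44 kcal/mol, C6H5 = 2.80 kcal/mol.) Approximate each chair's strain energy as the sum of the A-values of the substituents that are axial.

C1 and C2 have opposite parity, so for the trans isomer the two substituents are e,e in one chair and a,a in the other.
Chair I (iodo axial, phenyl axial): E = 3.24 kcal/mol.
Chair II (iodo equatorial, phenyl equatorial): E = 0.00 kcal/mol.
Chair II is the more stable (lower-energy) conformer, and in that chair the iodo group is equatorial.

equatorial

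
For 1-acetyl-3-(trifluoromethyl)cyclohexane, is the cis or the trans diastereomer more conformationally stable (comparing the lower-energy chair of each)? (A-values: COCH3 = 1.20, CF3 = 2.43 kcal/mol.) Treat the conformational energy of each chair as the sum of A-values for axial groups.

At 1,3 positions (parity same): cis → (e,e or a,a); trans → (a,e or e,a).
Best chair for cis: E = 0.00 kcal/mol; best chair for trans: E = 1.20 kcal/mol.
The cis isomer is lower by 1.20 kcal/mol.

cis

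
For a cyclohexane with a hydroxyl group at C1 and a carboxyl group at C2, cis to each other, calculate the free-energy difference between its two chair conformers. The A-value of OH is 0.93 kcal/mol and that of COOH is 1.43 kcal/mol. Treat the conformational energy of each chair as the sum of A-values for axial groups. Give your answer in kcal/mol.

C1 and C2 have opposite parity, so for the cis isomer the two substituents are one axial and one equatorial in each chair.
Chair I (hydroxyl axial, carboxyl equatorial): E = 0.93 kcal/mol.
Chair II (hydroxyl equatorial, carboxyl axial): E = 1.43 kcal/mol.
ΔE = 1.43 − 0.93 = 0.50 kcal/mol; chair I is more stable.

0.50 kcal/mol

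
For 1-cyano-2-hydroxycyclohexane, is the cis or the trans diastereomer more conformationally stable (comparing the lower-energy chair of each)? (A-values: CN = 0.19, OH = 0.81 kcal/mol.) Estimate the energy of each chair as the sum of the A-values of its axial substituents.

trans

At 1,2 positions (parity opposite): cis → (a,e or e,a); trans → (e,e or a,a).
Best chair for cis: E = 0.19 kcal/mol; best chair for trans: E = 0.00 kcal/mol.
The trans isomer is lower by 0.19 kcal/mol.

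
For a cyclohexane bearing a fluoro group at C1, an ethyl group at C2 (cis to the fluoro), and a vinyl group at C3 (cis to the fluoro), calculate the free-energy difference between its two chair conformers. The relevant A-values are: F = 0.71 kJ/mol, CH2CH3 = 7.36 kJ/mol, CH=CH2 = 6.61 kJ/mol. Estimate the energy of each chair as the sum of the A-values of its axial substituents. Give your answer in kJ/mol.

0.04 kJ/mol

Chair I (fluoro axial, ethyl equatorial, vinyl axial): E = 7.32 kJ/mol.
Chair II (fluoro equatorial, ethyl axial, vinyl equatorial): E = 7.36 kJ/mol.
ΔE = 7.36 − 7.32 = 0.04 kJ/mol; chair I is more stable.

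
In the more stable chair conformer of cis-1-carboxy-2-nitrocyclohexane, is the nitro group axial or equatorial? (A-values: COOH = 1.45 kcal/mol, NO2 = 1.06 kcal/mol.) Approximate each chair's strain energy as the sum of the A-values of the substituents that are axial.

axial

C1 and C2 have opposite parity, so for the cis isomer the two substituents are one axial and one equatorial in each chair.
Chair I (carboxyl axial, nitro equatorial): E = 1.45 kcal/mol.
Chair II (carboxyl equatorial, nitro axial): E = 1.06 kcal/mol.
Chair II is the more stable (lower-energy) conformer, and in that chair the nitro group is axial.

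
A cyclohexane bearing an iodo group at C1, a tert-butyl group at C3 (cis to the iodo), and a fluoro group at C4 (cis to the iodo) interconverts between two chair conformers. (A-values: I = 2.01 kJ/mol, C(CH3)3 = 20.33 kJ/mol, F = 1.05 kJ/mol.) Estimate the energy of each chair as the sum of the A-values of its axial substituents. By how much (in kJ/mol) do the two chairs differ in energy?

21.29 kJ/mol

Chair I (iodo axial, tert-butyl axial, fluoro equatorial): E = 22.34 kJ/mol.
Chair II (iodo equatorial, tert-butyl equatorial, fluoro axial): E = 1.05 kJ/mol.
ΔE = 22.34 − 1.05 = 21.29 kJ/mol; chair II is more stable.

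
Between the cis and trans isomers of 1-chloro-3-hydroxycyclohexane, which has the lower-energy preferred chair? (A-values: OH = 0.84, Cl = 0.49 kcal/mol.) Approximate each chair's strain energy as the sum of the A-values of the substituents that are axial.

cis

At 1,3 positions (parity same): cis → (e,e or a,a); trans → (a,e or e,a).
Best chair for cis: E = 0.00 kcal/mol; best chair for trans: E = 0.49 kcal/mol.
The cis isomer is lower by 0.49 kcal/mol.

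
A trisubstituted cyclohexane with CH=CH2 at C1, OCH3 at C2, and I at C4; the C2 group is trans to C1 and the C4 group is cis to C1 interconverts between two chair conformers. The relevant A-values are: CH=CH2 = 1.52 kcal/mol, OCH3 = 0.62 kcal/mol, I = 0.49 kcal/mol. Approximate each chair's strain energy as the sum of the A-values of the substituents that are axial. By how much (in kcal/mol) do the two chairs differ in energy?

Chair I (vinyl axial, methoxy axial, iodo equatorial): E = 2.14 kcal/mol.
Chair II (vinyl equatorial, methoxy equatorial, iodo axial): E = 0.49 kcal/mol.
ΔE = 2.14 − 0.49 = 1.65 kcal/mol; chair II is more stable.

1.65 kcal/mol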